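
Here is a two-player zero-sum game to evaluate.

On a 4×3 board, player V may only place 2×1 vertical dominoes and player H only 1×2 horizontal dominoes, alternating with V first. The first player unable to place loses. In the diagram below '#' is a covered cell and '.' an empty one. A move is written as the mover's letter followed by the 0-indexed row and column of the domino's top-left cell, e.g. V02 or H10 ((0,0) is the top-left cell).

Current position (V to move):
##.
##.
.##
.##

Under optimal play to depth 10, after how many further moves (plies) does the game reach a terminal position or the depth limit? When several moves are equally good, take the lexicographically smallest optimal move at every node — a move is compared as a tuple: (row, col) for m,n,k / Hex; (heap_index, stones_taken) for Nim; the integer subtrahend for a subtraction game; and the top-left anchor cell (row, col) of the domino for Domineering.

PV length from [##./##./.##/.##]: 1 ply

p1 V@[##./##./.##/.##]: V02[###/###/.##/.##]+1* V20[##./##./###/###]+1
p2 H@[###/###/.##/.##] terminal -1; root [##./##./.##/.##] d10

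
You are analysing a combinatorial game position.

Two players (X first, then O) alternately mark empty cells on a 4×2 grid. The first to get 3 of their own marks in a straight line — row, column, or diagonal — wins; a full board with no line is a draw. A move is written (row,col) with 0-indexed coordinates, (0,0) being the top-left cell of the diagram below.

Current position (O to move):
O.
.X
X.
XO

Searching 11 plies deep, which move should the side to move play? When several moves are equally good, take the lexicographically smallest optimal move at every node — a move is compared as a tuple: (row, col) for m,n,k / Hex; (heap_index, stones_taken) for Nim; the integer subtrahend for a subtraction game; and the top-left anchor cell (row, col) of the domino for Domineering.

[O./.X/X./XO] O move#1: (0,1):-1/OO/.X/X./XO, (1,0):+0/O./OX/X./XO*, (2,1):-1/O./.X/XO/XO
[O./OX/X./XO] X move#2: (0,1):+0/OX/OX/X./XO*, (2,1):+0/O./OX/XX/XO
[OX/OX/X./XO] O move#3: (2,1):+0/OX/OX/XO/XO*
[OX/OX/XO/XO] end (terminal +0, X#4); searched O./.X/X./XO to 11

O's best at [O./.X/X./XO]: (1,0)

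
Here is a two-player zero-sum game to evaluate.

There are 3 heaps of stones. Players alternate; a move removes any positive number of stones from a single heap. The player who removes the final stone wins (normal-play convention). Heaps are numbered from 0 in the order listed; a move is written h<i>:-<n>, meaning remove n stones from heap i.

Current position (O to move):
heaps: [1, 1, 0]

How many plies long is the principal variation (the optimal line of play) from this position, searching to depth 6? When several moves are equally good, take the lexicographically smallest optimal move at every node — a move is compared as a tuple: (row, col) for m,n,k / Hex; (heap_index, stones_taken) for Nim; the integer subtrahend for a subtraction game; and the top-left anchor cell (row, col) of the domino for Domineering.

PV length from [(1,1,0)]: 2 plies

ply 1, O at (1,1,0) | h0:-1=-1→(0,1,0)*; h1:-1=-1→(1,0,0)
ply 2, X at (0,1,0) | h1:-1=+1→(0,0,0)*
ply 3: (0,0,0) is terminal -1 (O); from (1,1,0) depth 6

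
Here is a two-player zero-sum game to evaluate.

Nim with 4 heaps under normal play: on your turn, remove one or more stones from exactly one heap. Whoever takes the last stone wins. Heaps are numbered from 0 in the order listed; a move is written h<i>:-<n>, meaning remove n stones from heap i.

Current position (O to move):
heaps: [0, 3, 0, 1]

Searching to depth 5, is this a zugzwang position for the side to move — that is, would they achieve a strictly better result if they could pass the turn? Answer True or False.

[(0,3,0,1)] O move#1: h1:-1:-1/(0,2,0,1), h1:-2:+1/(0,1,0,1)*, h1:-3:-1/(0,0,0,1), h3:-1:-1/(0,3,0,0)
[(0,1,0,1)] X move#2: h1:-1:-1/(0,0,0,1)*, h3:-1:-1/(0,1,0,0)
[(0,0,0,1)] O move#3: h3:-1:+1/(0,0,0,0)*
[(0,0,0,0)] end (terminal -1, X#4); searched (0,3,0,1) to 5
suppose O passes — search the same position with X to move:
pass> [(0,3,0,1)] X move#1: h1:-1:-1/(0,2,0,1), h1:-2:+1/(0,1,0,1)*, h1:-3:-1/(0,0,0,1), h3:-1:-1/(0,3,0,0)
pass> [(0,1,0,1)] O move#2: h1:-1:-1/(0,0,0,1)*, h3:-1:-1/(0,1,0,0)
pass> [(0,0,0,1)] X move#3: h3:-1:+1/(0,0,0,0)*
pass> [(0,0,0,0)] end (terminal -1, O#4); searched (0,3,0,1) to 5
for O: play +1, pass -1

zugzwang((0,3,0,1), O) = False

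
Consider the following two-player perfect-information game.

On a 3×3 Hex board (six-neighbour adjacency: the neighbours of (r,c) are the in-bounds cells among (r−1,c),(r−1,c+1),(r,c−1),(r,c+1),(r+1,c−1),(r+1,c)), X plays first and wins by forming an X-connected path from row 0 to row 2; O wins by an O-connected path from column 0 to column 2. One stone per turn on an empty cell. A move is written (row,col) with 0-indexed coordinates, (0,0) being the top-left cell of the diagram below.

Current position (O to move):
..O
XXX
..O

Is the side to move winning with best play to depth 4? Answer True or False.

O winning at [..O/XXX/..O]: False

p1 O@[..O/XXX/..O]: (0,0)[O.O/XXX/..O]-1* (0,1)[.OO/XXX/..O]-1 (2,0)[..O/XXX/O.O]-1 (2,1)[..O/XXX/.OO]-1
p2 X@[O.O/XXX/..O]: (0,1)[OXO/XXX/..O]+1* (2,0)[O.O/XXX/X.O]-1 (2,1)[O.O/XXX/.XO]-1
p3 O@[OXO/XXX/..O]: (2,0)[OXO/XXX/O.O]-1* (2,1)[OXO/XXX/.OO]-1
p4 X@[OXO/XXX/O.O]: (2,1)[OXO/XXX/OXO]+1*
p5 O@[OXO/XXX/OXO] terminal -1; root [..O/XXX/..O] d4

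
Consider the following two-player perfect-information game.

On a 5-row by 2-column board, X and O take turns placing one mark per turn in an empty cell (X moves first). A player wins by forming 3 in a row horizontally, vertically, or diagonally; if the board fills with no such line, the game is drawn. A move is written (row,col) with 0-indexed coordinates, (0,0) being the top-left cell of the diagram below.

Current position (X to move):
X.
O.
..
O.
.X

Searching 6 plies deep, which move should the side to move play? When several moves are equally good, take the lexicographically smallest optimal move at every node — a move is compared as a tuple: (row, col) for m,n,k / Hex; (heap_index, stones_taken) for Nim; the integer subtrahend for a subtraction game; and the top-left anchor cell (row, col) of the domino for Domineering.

X's best at [X./O./../O./.X]: (2,0)

p1 X@[X./O./../O./.X]: (0,1)[XX/O./../O./.X]-1 (1,1)[X./OX/../O./.X]-1 (2,0)[X./O./X./O./.X]+0* (2,1)[X./O./.X/O./.X]-1 (3,1)[X./O./../OX/.X]-1 (4,0)[X./O./../O./XX]-1
p2 O@[X./O./X./O./.X]: (0,1)[XO/O./X./O./.X]+0* (1,1)[X./OO/X./O./.X]+0 (2,1)[X./O./XO/O./.X]+0 (3,1)[X./O./X./OO/.X]+0 (4,0)[X./O./X./O./OX]+0
p3 X@[XO/O./X./O./.X]: (1,1)[XO/OX/X./O./.X]+0* (2,1)[XO/O./XX/O./.X]+0 (3,1)[XO/O./X./OX/.X]+0 (4,0)[XO/O./X./O./XX]+0
p4 O@[XO/OX/X./O./.X]: (2,1)[XO/OX/XO/O./.X]+0* (3,1)[XO/OX/X./OO/.X]+0 (4,0)[XO/OX/X./O./OX]+0
p5 X@[XO/OX/XO/O./.X]: (3,1)[XO/OX/XO/OX/.X]+0* (4,0)[XO/OX/XO/O./XX]+0
p6 O@[XO/OX/XO/OX/.X]: (4,0)[XO/OX/XO/OX/OX]+0*
p7 X@[XO/OX/XO/OX/OX] terminal +0; root [X./O./../O./.X] d6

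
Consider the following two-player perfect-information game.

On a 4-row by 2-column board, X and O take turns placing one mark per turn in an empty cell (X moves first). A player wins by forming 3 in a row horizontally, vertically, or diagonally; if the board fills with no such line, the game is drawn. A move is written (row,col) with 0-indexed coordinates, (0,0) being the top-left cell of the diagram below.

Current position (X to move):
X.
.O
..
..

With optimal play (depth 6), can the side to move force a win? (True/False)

X winning at [X./.O/../..]: False

p1 X@[X./.O/../..]: (0,1)[XX/.O/../..]+0* (1,0)[X./XO/../..]+0 (2,0)[X./.O/X./..]+0 (2,1)[X./.O/.X/..]+0 (3,0)[X./.O/../X.]-1 (3,1)[X./.O/../.X]+0
p2 O@[XX/.O/../..]: (1,0)[XX/OO/../..]+0* (2,0)[XX/.O/O./..]+0 (2,1)[XX/.O/.O/..]+0 (3,0)[XX/.O/../O.]+0 (3,1)[XX/.O/../.O]+0
p3 X@[XX/OO/../..]: (2,0)[XX/OO/X./..]+0* (2,1)[XX/OO/.X/..]+0 (3,0)[XX/OO/../X.]+0 (3,1)[XX/OO/../.X]+0
p4 O@[XX/OO/X./..]: (2,1)[XX/OO/XO/..]+0* (3,0)[XX/OO/X./O.]+0 (3,1)[XX/OO/X./.O]+0
p5 X@[XX/OO/XO/..]: (3,0)[XX/OO/XO/X.]-1 (3,1)[XX/OO/XO/.X]+0*
p6 O@[XX/OO/XO/.X]: (3,0)[XX/OO/XO/OX]+0*
p7 X@[XX/OO/XO/OX] terminal +0; root [X./.O/../..] d6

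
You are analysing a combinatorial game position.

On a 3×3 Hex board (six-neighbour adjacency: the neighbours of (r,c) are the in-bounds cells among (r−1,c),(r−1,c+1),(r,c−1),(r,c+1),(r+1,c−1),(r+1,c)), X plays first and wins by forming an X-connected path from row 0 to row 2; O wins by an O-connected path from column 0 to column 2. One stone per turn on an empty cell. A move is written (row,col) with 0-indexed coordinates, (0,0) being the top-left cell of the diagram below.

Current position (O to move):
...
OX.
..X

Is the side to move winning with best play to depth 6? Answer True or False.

[.../OX./..X] O move#1: (0,0):-1/O../OX./..X*, (0,1):-1/.O./OX./..X, (0,2):-1/..O/OX./..X, (1,2):-1/.../OXO/..X, (2,0):-1/.../OX./O.X, (2,1):-1/.../OX./.OX
[O../OX./..X] X move#2: (0,1):+1/OX./OX./..X*, (0,2):+1/O.X/OX./..X, (1,2):+1/O../OXX/..X, (2,0):+1/O../OX./X.X, (2,1):+1/O../OX./.XX
[OX./OX./..X] O move#3: (0,2):-1/OXO/OX./..X*, (1,2):-1/OX./OXO/..X, (2,0):-1/OX./OX./O.X, (2,1):-1/OX./OX./.OX
[OXO/OX./..X] X move#4: (1,2):+1/OXO/OXX/..X*, (2,0):+1/OXO/OX./X.X, (2,1):+1/OXO/OX./.XX
[OXO/OXX/..X] end (terminal -1, O#5); searched .../OX./..X to 6

O winning at [.../OX./..X]: False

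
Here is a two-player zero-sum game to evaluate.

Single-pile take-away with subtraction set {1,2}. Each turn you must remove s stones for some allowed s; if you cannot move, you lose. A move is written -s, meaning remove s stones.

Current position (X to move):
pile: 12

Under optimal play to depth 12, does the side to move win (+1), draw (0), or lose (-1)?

[12] X move#1: -1:-1/11*, -2:-1/10
[11] O move#2: -1:-1/10, -2:+1/9*
[9] X move#3: -1:-1/8*, -2:-1/7
[8] O move#4: -1:-1/7, -2:+1/6*
[6] X move#5: -1:-1/5*, -2:-1/4
[5] O move#6: -1:-1/4, -2:+1/3*
[3] X move#7: -1:-1/2*, -2:-1/1
[2] O move#8: -1:-1/1, -2:+1/0*
[0] end (terminal -1, X#9); searched 12 to 12

value(12, X) = -1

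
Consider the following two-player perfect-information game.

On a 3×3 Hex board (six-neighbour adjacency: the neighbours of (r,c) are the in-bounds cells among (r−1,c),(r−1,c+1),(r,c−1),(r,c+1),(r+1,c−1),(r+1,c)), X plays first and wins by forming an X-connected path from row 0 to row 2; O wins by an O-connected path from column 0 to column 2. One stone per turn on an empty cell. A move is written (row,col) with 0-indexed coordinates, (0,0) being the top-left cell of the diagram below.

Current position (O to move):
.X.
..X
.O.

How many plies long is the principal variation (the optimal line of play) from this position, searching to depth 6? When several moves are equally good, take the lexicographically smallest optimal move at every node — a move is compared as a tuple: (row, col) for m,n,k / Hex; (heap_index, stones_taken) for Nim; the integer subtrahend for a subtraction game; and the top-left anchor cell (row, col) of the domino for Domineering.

p1 O@[.X./..X/.O.]: (0,0)[OX./..X/.O.]-1 (0,2)[.XO/..X/.O.]-1 (1,0)[.X./O.X/.O.]-1 (1,1)[.X./.OX/.O.]+1* (2,0)[.X./..X/OO.]-1 (2,2)[.X./..X/.OO]-1
p2 X@[.X./.OX/.O.]: (0,0)[XX./.OX/.O.]-1* (0,2)[.XX/.OX/.O.]-1 (1,0)[.X./XOX/.O.]-1 (2,0)[.X./.OX/XO.]-1 (2,2)[.X./.OX/.OX]-1
p3 O@[XX./.OX/.O.]: (0,2)[XXO/.OX/.O.]+1* (1,0)[XX./OOX/.O.]+1 (2,0)[XX./.OX/OO.]+1 (2,2)[XX./.OX/.OO]+1
p4 X@[XXO/.OX/.O.]: (1,0)[XXO/XOX/.O.]-1* (2,0)[XXO/.OX/XO.]-1 (2,2)[XXO/.OX/.OX]-1
p5 O@[XXO/XOX/.O.]: (2,0)[XXO/XOX/OO.]+1* (2,2)[XXO/XOX/.OO]-1
p6 X@[XXO/XOX/OO.] terminal -1; root [.X./..X/.O.] d6

PV length from [.X./..X/.O.]: 5 plies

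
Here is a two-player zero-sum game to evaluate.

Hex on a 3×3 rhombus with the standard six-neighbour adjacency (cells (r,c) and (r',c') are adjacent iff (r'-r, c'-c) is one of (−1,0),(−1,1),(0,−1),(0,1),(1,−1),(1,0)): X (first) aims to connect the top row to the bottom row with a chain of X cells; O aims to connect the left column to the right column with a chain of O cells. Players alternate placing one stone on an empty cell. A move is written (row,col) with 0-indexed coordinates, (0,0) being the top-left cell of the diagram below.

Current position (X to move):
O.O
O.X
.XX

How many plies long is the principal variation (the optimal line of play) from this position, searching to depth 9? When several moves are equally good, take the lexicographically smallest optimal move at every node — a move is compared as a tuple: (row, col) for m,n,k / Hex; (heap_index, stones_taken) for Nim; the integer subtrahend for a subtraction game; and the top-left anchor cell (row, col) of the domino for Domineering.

PV length from [O.O/O.X/.XX]: 2 plies

p1 X@[O.O/O.X/.XX]: (0,1)[OXO/O.X/.XX]-1* (1,1)[O.O/OXX/.XX]-1 (2,0)[O.O/O.X/XXX]-1
p2 O@[OXO/O.X/.XX]: (1,1)[OXO/OOX/.XX]+1* (2,0)[OXO/O.X/OXX]-1
p3 X@[OXO/OOX/.XX] terminal -1; root [O.O/O.X/.XX] d9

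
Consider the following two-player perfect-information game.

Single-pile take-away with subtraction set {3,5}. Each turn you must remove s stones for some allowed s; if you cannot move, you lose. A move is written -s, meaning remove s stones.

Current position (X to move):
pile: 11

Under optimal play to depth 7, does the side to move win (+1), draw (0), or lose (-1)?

ply 1, X at 11 | -3=+1→8*; -5=-1→6
ply 2, O at 8 | -3=-1→5*; -5=-1→3
ply 3, X at 5 | -3=+1→2*; -5=+1→0
ply 4: 2 is terminal -1 (O); from 11 depth 7

value(11, X) = +1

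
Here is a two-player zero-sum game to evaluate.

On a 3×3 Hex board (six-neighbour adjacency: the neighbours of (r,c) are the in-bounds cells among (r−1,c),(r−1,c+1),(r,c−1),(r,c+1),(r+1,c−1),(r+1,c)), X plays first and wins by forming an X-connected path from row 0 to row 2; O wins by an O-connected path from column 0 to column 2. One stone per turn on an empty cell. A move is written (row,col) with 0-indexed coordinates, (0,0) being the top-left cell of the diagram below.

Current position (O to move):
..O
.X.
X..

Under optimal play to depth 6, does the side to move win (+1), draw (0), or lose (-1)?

value(..O/.X./X.., O) = +1

ply 1, O at ..O/.X./X.. | (0,0)=-1→O.O/.X./X..; (0,1)=+1→.OO/.X./X..*; (1,0)=-1→..O/OX./X..; (1,2)=-1→..O/.XO/X..; (2,1)=-1→..O/.X./XO.; (2,2)=-1→..O/.X./X.O
ply 2, X at .OO/.X./X.. | (0,0)=-1→XOO/.X./X..*; (1,0)=-1→.OO/XX./X..; (1,2)=-1→.OO/.XX/X..; (2,1)=-1→.OO/.X./XX.; (2,2)=-1→.OO/.X./X.X
ply 3, O at XOO/.X./X.. | (1,0)=+1→XOO/OX./X..*; (1,2)=-1→XOO/.XO/X..; (2,1)=-1→XOO/.X./XO.; (2,2)=-1→XOO/.X./X.O
ply 4: XOO/OX./X.. is terminal -1 (X); from ..O/.X./X.. depth 6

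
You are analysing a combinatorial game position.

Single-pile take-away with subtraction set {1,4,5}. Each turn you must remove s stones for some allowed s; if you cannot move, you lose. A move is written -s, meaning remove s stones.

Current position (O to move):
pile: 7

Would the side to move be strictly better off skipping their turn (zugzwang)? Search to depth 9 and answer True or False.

p1 O@[7]: -1[6]-1 -4[3]-1 -5[2]+1*
p2 X@[2]: -1[1]-1*
p3 O@[1]: -1[0]+1*
p4 X@[0] terminal -1; root [7] d9
if O skipped the turn, X would face:
~ p1 X@[7]: -1[6]-1 -4[3]-1 -5[2]+1*
~ p2 O@[2]: -1[1]-1*
~ p3 X@[1]: -1[0]+1*
~ p4 O@[0] terminal -1; root [7] d9
compare (O): move=+1 vs pass=-1

zugzwang(7, O) = False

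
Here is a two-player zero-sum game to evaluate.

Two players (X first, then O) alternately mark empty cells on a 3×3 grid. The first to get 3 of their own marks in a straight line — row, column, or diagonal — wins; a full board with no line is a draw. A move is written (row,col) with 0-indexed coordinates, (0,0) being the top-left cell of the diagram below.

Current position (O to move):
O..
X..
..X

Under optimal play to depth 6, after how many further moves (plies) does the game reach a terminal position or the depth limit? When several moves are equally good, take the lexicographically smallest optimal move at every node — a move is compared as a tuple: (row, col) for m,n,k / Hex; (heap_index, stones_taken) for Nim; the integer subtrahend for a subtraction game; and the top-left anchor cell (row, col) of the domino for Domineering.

ply 1, O at O../X../..X | (0,1)=-1→OO./X../..X; (0,2)=+0→O.O/X../..X*; (1,1)=+0→O../XO./..X; (1,2)=+0→O../X.O/..X; (2,0)=-1→O../X../O.X; (2,1)=-1→O../X../.OX
ply 2, X at O.O/X../..X | (0,1)=+0→OXO/X../..X*; (1,1)=-1→O.O/XX./..X; (1,2)=-1→O.O/X.X/..X; (2,0)=-1→O.O/X../X.X; (2,1)=-1→O.O/X../.XX
ply 3, O at OXO/X../..X | (1,1)=+0→OXO/XO./..X*; (1,2)=-1→OXO/X.O/..X; (2,0)=-1→OXO/X../O.X; (2,1)=+0→OXO/X../.OX
ply 4, X at OXO/XO./..X | (1,2)=-1→OXO/XOX/..X; (2,0)=+0→OXO/XO./X.X*; (2,1)=-1→OXO/XO./.XX
ply 5, O at OXO/XO./X.X | (1,2)=-1→OXO/XOO/X.X; (2,1)=+0→OXO/XO./XOX*
ply 6, X at OXO/XO./XOX | (1,2)=+0→OXO/XOX/XOX*
ply 7: OXO/XOX/XOX is terminal +0 (O); from O../X../..X depth 6

PV length from [O../X../..X]: 6 plies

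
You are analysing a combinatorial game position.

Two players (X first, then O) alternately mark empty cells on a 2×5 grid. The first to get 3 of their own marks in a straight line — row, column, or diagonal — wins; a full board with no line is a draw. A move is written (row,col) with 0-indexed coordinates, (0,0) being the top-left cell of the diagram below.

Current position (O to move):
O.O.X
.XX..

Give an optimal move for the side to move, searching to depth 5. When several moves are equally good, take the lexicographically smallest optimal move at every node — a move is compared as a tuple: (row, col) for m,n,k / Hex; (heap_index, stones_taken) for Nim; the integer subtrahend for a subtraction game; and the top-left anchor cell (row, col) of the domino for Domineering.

O's best at [O.O.X/.XX..]: (0,1)

p1 O@[O.O.X/.XX..]: (0,1)[OOO.X/.XX..]+1* (0,3)[O.OOX/.XX..]-1 (1,0)[O.O.X/OXX..]-1 (1,3)[O.O.X/.XXO.]-1 (1,4)[O.O.X/.XX.O]-1
p2 X@[OOO.X/.XX..] terminal -1; root [O.O.X/.XX..] d5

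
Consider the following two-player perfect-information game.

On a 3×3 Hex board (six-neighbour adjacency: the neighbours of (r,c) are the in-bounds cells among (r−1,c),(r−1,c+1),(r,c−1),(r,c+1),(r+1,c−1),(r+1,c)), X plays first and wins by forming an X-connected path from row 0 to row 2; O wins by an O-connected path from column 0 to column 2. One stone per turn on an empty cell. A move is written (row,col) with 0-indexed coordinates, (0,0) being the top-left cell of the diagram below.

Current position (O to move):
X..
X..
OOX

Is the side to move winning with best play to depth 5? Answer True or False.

O winning at [X../X../OOX]: True

ply 1, O at X../X../OOX | (0,1)=-1→XO./X../OOX; (0,2)=+1→X.O/X../OOX*; (1,1)=+1→X../XO./OOX; (1,2)=+1→X../X.O/OOX
ply 2, X at X.O/X../OOX | (0,1)=-1→XXO/X../OOX*; (1,1)=-1→X.O/XX./OOX; (1,2)=-1→X.O/X.X/OOX
ply 3, O at XXO/X../OOX | (1,1)=+1→XXO/XO./OOX*; (1,2)=+1→XXO/X.O/OOX
ply 4: XXO/XO./OOX is terminal -1 (X); from X../X../OOX depth 5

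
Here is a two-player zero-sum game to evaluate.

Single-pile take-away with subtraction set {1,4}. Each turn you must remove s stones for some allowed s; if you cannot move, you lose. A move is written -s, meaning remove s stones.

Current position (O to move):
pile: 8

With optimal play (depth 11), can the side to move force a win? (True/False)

O winning at [8]: True

[8] O move#1: -1:+1/7*, -4:-1/4
[7] X move#2: -1:-1/6*, -4:-1/3
[6] O move#3: -1:+1/5*, -4:+1/2
[5] X move#4: -1:-1/4*, -4:-1/1
[4] O move#5: -1:-1/3, -4:+1/0*
[0] end (terminal -1, X#6); searched 8 to 11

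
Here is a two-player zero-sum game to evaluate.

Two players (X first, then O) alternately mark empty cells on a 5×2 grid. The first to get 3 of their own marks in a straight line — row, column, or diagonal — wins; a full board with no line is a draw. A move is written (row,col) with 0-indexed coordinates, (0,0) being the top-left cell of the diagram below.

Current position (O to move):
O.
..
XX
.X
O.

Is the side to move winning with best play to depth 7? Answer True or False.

O winning at [O./../XX/.X/O.]: False

ply 1, O at O./../XX/.X/O. | (0,1)=-1→OO/../XX/.X/O.*; (1,0)=-1→O./O./XX/.X/O.; (1,1)=-1→O./.O/XX/.X/O.; (3,0)=-1→O./../XX/OX/O.; (4,1)=-1→O./../XX/.X/OO
ply 2, X at OO/../XX/.X/O. | (1,0)=+1→OO/X./XX/.X/O.*; (1,1)=+1→OO/.X/XX/.X/O.; (3,0)=+1→OO/../XX/XX/O.; (4,1)=+1→OO/../XX/.X/OX
ply 3, O at OO/X./XX/.X/O. | (1,1)=-1→OO/XO/XX/.X/O.*; (3,0)=-1→OO/X./XX/OX/O.; (4,1)=-1→OO/X./XX/.X/OO
ply 4, X at OO/XO/XX/.X/O. | (3,0)=+1→OO/XO/XX/XX/O.*; (4,1)=+1→OO/XO/XX/.X/OX
ply 5: OO/XO/XX/XX/O. is terminal -1 (O); from O./../XX/.X/O. depth 7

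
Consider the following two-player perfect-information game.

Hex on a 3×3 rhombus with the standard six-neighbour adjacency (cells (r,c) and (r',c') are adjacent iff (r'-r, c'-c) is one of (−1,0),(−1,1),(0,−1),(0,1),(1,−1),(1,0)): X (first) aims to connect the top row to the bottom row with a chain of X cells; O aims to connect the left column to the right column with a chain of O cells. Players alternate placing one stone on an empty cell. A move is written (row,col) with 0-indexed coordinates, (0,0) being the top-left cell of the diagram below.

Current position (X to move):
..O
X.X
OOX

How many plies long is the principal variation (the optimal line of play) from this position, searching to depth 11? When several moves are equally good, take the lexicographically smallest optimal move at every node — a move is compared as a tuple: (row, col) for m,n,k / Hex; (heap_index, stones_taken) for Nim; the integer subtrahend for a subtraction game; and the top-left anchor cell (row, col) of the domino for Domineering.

PV length from [..O/X.X/OOX]: 3 plies

ply 1, X at ..O/X.X/OOX | (0,0)=-1→X.O/X.X/OOX; (0,1)=-1→.XO/X.X/OOX; (1,1)=+1→..O/XXX/OOX*
ply 2, O at ..O/XXX/OOX | (0,0)=-1→O.O/XXX/OOX*; (0,1)=-1→.OO/XXX/OOX
ply 3, X at O.O/XXX/OOX | (0,1)=+1→OXO/XXX/OOX*
ply 4: OXO/XXX/OOX is terminal -1 (O); from ..O/X.X/OOX depth 11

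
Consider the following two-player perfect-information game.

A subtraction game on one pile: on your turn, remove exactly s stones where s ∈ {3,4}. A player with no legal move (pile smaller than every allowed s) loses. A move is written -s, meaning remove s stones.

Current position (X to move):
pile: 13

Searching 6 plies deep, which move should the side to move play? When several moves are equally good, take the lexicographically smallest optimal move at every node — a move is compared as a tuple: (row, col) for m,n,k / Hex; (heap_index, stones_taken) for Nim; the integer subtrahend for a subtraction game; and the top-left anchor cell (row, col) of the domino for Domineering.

p1 X@[13]: -3[10]-1 -4[9]+1*
p2 O@[9]: -3[6]-1* -4[5]-1
p3 X@[6]: -3[3]-1 -4[2]+1*
p4 O@[2] terminal -1; root [13] d6

X's best at [13]: -4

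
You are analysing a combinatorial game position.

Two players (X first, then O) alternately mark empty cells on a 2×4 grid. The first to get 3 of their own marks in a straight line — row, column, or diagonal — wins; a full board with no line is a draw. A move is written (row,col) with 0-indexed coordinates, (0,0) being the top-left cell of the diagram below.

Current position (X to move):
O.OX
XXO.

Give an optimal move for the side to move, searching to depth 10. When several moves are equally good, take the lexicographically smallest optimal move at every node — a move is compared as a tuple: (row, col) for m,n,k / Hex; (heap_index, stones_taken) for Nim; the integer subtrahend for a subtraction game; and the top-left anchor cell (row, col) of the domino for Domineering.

X's best at [O.OX/XXO.]: (0,1)

[O.OX/XXO.] X move#1: (0,1):+0/OXOX/XXO.*, (1,3):-1/O.OX/XXOX
[OXOX/XXO.] O move#2: (1,3):+0/OXOX/XXOO*
[OXOX/XXOO] end (terminal +0, X#3); searched O.OX/XXO. to 10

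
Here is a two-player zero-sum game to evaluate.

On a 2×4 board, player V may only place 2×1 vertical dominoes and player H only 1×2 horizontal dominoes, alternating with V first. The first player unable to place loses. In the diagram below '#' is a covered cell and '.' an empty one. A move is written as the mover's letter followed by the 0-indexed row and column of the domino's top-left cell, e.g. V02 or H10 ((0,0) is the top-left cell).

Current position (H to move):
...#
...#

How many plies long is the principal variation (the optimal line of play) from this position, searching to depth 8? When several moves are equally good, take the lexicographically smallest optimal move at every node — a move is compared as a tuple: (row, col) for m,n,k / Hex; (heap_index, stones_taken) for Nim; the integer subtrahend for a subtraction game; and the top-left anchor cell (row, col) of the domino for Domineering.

PV length from [...#/...#]: 3 plies

[...#/...#] H move#1: H00:+1/##.#/...#*, H01:+1/.###/...#, H10:+1/...#/##.#, H11:+1/...#/.###
[##.#/...#] V move#2: V02:-1/####/..##*
[####/..##] H move#3: H10:+1/####/####*
[####/####] end (terminal -1, V#4); searched ...#/...# to 8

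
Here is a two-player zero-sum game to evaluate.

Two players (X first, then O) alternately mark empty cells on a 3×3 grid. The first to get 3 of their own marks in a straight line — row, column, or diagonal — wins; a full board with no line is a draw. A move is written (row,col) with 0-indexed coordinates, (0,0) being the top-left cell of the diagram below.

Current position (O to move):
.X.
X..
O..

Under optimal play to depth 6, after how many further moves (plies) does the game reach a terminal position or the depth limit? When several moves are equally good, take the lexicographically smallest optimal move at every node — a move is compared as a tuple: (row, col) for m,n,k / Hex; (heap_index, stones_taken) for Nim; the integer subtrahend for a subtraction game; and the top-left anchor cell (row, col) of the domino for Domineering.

PV length from [.X./X../O..]: 5 plies

[.X./X../O..] O move#1: (0,0):-1/OX./X../O.., (0,2):-1/.XO/X../O.., (1,1):+0/.X./XO./O.., (1,2):+0/.X./X.O/O.., (2,1):-1/.X./X../OO., (2,2):+1/.X./X../O.O*
[.X./X../O.O] X move#2: (0,0):-1/XX./X../O.O*, (0,2):-1/.XX/X../O.O, (1,1):-1/.X./XX./O.O, (1,2):-1/.X./X.X/O.O, (2,1):-1/.X./X../OXO
[XX./X../O.O] O move#3: (0,2):+1/XXO/X../O.O*, (1,1):-1/XX./XO./O.O, (1,2):-1/XX./X.O/O.O, (2,1):+1/XX./X../OOO
[XXO/X../O.O] X move#4: (1,1):-1/XXO/XX./O.O*, (1,2):-1/XXO/X.X/O.O, (2,1):-1/XXO/X../OXO
[XXO/XX./O.O] O move#5: (1,2):+1/XXO/XXO/O.O*, (2,1):+1/XXO/XX./OOO
[XXO/XXO/O.O] end (terminal -1, X#6); searched .X./X../O.. to 6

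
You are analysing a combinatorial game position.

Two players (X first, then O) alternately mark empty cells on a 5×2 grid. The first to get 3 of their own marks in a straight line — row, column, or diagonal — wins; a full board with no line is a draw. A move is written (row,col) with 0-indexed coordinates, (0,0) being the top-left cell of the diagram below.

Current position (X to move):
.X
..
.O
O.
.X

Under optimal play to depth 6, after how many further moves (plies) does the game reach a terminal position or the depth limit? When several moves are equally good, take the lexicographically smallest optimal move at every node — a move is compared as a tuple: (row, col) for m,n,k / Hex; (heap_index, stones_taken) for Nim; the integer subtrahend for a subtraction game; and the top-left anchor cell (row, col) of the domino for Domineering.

PV length from [.X/../.O/O./.X]: 6 plies

ply 1, X at .X/../.O/O./.X | (0,0)=-1→XX/../.O/O./.X; (1,0)=+0→.X/X./.O/O./.X*; (1,1)=-1→.X/.X/.O/O./.X; (2,0)=+0→.X/../XO/O./.X; (3,1)=-1→.X/../.O/OX/.X; (4,0)=+0→.X/../.O/O./XX
ply 2, O at .X/X./.O/O./.X | (0,0)=+0→OX/X./.O/O./.X*; (1,1)=+0→.X/XO/.O/O./.X; (2,0)=+0→.X/X./OO/O./.X; (3,1)=+0→.X/X./.O/OO/.X; (4,0)=+0→.X/X./.O/O./OX
ply 3, X at OX/X./.O/O./.X | (1,1)=+0→OX/XX/.O/O./.X*; (2,0)=+0→OX/X./XO/O./.X; (3,1)=+0→OX/X./.O/OX/.X; (4,0)=+0→OX/X./.O/O./XX
ply 4, O at OX/XX/.O/O./.X | (2,0)=+0→OX/XX/OO/O./.X*; (3,1)=+0→OX/XX/.O/OO/.X; (4,0)=+0→OX/XX/.O/O./OX
ply 5, X at OX/XX/OO/O./.X | (3,1)=-1→OX/XX/OO/OX/.X; (4,0)=+0→OX/XX/OO/O./XX*
ply 6, O at OX/XX/OO/O./XX | (3,1)=+0→OX/XX/OO/OO/XX*
ply 7: OX/XX/OO/OO/XX is terminal +0 (X); from .X/../.O/O./.X depth 6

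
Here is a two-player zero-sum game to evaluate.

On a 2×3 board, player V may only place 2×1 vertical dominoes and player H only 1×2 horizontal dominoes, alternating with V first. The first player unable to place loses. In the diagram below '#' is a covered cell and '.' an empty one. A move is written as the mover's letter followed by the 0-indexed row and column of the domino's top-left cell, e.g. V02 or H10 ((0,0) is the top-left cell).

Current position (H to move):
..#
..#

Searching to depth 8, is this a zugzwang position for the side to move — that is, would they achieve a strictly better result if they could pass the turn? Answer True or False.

[..#/..#] H move#1: H00:+1/###/..#*, H10:+1/..#/###
[###/..#] end (terminal -1, V#2); searched ..#/..# to 8
pass branch (V moves first from the same position):
  | [..#/..#] V move#1: V00:+1/#.#/#.#*, V01:+1/.##/.##
  | [#.#/#.#] end (terminal -1, H#2); searched ..#/..# to 8
H moving scores +1; H passing scores -1

zugzwang(..#/..#, H) = False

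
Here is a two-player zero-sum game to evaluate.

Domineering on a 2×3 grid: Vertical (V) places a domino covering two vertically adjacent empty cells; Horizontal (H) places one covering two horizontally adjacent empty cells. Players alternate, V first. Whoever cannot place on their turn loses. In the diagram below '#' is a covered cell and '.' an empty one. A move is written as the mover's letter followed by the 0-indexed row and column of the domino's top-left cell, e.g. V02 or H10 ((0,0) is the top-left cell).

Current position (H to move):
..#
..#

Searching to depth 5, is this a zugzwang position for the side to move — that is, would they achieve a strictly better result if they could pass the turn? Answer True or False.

[..#/..#] H move#1: H00:+1/###/..#*, H10:+1/..#/###
[###/..#] end (terminal -1, V#2); searched ..#/..# to 5
if H skipped the turn, V would face:
~ [..#/..#] V move#1: V00:+1/#.#/#.#*, V01:+1/.##/.##
~ [#.#/#.#] end (terminal -1, H#2); searched ..#/..# to 5
compare (H): move=+1 vs pass=-1

zugzwang(..#/..#, H) = False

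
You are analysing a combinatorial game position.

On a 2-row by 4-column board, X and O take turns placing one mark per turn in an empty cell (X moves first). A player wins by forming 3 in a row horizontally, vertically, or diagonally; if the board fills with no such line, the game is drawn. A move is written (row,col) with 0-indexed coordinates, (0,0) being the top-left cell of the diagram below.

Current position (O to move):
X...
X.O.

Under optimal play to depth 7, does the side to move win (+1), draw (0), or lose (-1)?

value(X.../X.O., O) = 0

ply 1, O at X.../X.O. | (0,1)=+0→XO../X.O.*; (0,2)=+0→X.O./X.O.; (0,3)=+0→X..O/X.O.; (1,1)=+0→X.../XOO.; (1,3)=+0→X.../X.OO
ply 2, X at XO../X.O. | (0,2)=+0→XOX./X.O.*; (0,3)=+0→XO.X/X.O.; (1,1)=+0→XO../XXO.; (1,3)=+0→XO../X.OX
ply 3, O at XOX./X.O. | (0,3)=+0→XOXO/X.O.*; (1,1)=+0→XOX./XOO.; (1,3)=+0→XOX./X.OO
ply 4, X at XOXO/X.O. | (1,1)=+0→XOXO/XXO.*; (1,3)=+0→XOXO/X.OX
ply 5, O at XOXO/XXO. | (1,3)=+0→XOXO/XXOO*
ply 6: XOXO/XXOO is terminal +0 (X); from X.../X.O. depth 7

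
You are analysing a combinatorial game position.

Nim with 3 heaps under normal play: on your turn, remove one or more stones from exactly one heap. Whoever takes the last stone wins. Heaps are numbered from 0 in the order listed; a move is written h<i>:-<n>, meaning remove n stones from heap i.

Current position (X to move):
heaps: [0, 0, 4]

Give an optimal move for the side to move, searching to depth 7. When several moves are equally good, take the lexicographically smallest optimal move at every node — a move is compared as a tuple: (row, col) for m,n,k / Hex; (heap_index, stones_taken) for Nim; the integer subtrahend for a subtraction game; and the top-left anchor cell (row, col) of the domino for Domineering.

ply 1, X at (0,0,4) | h2:-1=-1→(0,0,3); h2:-2=-1→(0,0,2); h2:-3=-1→(0,0,1); h2:-4=+1→(0,0,0)*
ply 2: (0,0,0) is terminal -1 (O); from (0,0,4) depth 7

X's best at [(0,0,4)]: h2:-4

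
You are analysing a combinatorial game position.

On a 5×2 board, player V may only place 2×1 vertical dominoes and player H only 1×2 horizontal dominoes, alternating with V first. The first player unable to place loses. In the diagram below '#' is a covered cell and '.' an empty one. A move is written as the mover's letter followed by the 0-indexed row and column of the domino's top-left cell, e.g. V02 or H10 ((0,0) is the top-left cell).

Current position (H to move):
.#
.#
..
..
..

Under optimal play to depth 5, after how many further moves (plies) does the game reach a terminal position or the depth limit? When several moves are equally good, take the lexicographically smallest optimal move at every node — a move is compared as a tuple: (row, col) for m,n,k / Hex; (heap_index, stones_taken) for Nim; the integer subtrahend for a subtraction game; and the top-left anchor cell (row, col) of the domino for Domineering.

PV length from [.#/.#/../../..]: 3 plies

p1 H@[.#/.#/../../..]: H20[.#/.#/##/../..]-1 H30[.#/.#/../##/..]+1* H40[.#/.#/../../##]-1
p2 V@[.#/.#/../##/..]: V00[##/##/../##/..]-1* V10[.#/##/#./##/..]-1
p3 H@[##/##/../##/..]: H20[##/##/##/##/..]+1* H40[##/##/../##/##]+1
p4 V@[##/##/##/##/..] terminal -1; root [.#/.#/../../..] d5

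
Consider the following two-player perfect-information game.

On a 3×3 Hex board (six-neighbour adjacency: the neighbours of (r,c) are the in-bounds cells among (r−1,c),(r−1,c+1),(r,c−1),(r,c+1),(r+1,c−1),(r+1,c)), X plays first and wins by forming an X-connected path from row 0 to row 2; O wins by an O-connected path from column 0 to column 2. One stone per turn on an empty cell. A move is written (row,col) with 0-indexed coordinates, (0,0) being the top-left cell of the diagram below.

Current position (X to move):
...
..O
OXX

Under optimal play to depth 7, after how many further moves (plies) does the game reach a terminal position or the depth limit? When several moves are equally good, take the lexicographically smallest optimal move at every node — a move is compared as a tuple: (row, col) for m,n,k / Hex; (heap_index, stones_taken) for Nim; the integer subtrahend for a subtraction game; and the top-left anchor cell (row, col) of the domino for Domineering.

PV length from [.../..O/OXX]: 3 plies

[.../..O/OXX] X move#1: (0,0):-1/X../..O/OXX, (0,1):-1/.X./..O/OXX, (0,2):-1/..X/..O/OXX, (1,0):-1/.../X.O/OXX, (1,1):+1/.../.XO/OXX*
[.../.XO/OXX] O move#2: (0,0):-1/O../.XO/OXX*, (0,1):-1/.O./.XO/OXX, (0,2):-1/..O/.XO/OXX, (1,0):-1/.../OXO/OXX
[O../.XO/OXX] X move#3: (0,1):+1/OX./.XO/OXX*, (0,2):+1/O.X/.XO/OXX, (1,0):+1/O../XXO/OXX
[OX./.XO/OXX] end (terminal -1, O#4); searched .../..O/OXX to 7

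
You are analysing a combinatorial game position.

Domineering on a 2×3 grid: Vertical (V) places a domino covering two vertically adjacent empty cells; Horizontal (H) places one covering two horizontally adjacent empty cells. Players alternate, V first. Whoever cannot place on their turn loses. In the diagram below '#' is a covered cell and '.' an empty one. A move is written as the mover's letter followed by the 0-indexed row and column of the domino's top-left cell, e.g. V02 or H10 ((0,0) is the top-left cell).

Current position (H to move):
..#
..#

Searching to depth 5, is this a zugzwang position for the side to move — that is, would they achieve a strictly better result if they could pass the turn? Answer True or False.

zugzwang(..#/..#, H) = False

p1 H@[..#/..#]: H00[###/..#]+1* H10[..#/###]+1
p2 V@[###/..#] terminal -1; root [..#/..#] d5
if H skipped the turn, V would face:
~ p1 V@[..#/..#]: V00[#.#/#.#]+1* V01[.##/.##]+1
~ p2 H@[#.#/#.#] terminal -1; root [..#/..#] d5
compare (H): move=+1 vs pass=-1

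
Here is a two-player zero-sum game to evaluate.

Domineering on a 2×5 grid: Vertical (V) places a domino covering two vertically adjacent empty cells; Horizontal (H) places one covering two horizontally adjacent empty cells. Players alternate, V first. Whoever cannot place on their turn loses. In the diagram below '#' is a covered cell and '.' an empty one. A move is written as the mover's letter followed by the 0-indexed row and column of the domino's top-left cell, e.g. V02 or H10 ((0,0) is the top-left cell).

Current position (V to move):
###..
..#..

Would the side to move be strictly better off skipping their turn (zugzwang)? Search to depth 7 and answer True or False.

zugzwang(###../..#.., V) = False

p1 V@[###../..#..]: V03[####./..##.]+1* V04[###.#/..#.#]+1
p2 H@[####./..##.]: H10[####./####.]-1*
p3 V@[####./####.]: V04[#####/#####]+1*
p4 H@[#####/#####] terminal -1; root [###../..#..] d7
pass branch (H moves first from the same position):
  | p1 H@[###../..#..]: H03[#####/..#..]+1* H10[###../###..]-1 H13[###../..###]+1
  | p2 V@[#####/..#..] terminal -1; root [###../..#..] d7
V moving scores +1; V passing scores -1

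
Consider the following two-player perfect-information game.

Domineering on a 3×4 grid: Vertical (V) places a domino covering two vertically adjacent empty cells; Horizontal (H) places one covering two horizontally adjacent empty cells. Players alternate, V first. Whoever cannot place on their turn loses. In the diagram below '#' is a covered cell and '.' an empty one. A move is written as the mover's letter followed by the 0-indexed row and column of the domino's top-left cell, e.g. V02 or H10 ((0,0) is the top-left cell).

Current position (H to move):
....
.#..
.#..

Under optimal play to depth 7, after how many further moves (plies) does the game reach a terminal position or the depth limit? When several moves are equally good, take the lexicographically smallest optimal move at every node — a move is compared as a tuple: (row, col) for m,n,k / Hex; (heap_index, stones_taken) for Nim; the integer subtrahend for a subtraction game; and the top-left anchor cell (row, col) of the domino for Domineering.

[..../.#../.#..] H move#1: H00:-1/##../.#../.#.., H01:-1/.##./.#../.#.., H02:-1/..##/.#../.#.., H12:+1/..../.###/.#..*, H22:-1/..../.#../.###
[..../.###/.#..] V move#2: V00:-1/#.../####/.#..*, V10:-1/..../####/##..
[#.../####/.#..] H move#3: H01:+1/###./####/.#..*, H02:+1/#.##/####/.#.., H22:+1/#.../####/.###
[###./####/.#..] end (terminal -1, V#4); searched ..../.#../.#.. to 7

PV length from [..../.#../.#..]: 3 plies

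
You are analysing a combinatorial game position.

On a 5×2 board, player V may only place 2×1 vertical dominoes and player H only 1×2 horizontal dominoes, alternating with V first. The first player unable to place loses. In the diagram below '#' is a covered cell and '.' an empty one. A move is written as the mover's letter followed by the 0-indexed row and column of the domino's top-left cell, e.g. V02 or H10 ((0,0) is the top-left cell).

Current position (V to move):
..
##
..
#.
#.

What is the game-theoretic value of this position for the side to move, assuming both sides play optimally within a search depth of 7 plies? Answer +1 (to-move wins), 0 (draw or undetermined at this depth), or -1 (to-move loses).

p1 V@[../##/../#./#.]: V21[../##/.#/##/#.]-1* V31[../##/../##/##]-1
p2 H@[../##/.#/##/#.]: H00[##/##/.#/##/#.]+1*
p3 V@[##/##/.#/##/#.] terminal -1; root [../##/../#./#.] d7

value(../##/../#./#., V) = -1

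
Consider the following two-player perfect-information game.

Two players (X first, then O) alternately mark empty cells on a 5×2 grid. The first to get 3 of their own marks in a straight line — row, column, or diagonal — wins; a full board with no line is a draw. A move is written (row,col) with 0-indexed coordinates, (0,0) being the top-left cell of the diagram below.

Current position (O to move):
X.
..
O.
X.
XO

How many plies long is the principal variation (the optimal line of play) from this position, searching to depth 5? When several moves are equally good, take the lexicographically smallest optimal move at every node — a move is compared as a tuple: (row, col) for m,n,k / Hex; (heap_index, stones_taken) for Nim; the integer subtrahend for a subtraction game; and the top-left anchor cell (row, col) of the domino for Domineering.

PV length from [X./../O./X./XO]: 5 plies

p1 O@[X./../O./X./XO]: (0,1)[XO/../O./X./XO]+0* (1,0)[X./O./O./X./XO]+0 (1,1)[X./.O/O./X./XO]+0 (2,1)[X./../OO/X./XO]+0 (3,1)[X./../O./XO/XO]+0
p2 X@[XO/../O./X./XO]: (1,0)[XO/X./O./X./XO]-1 (1,1)[XO/.X/O./X./XO]+0* (2,1)[XO/../OX/X./XO]+0 (3,1)[XO/../O./XX/XO]+0
p3 O@[XO/.X/O./X./XO]: (1,0)[XO/OX/O./X./XO]+0* (2,1)[XO/.X/OO/X./XO]+0 (3,1)[XO/.X/O./XO/XO]+0
p4 X@[XO/OX/O./X./XO]: (2,1)[XO/OX/OX/X./XO]+0* (3,1)[XO/OX/O./XX/XO]+0
p5 O@[XO/OX/OX/X./XO]: (3,1)[XO/OX/OX/XO/XO]+0*
p6 X@[XO/OX/OX/XO/XO] terminal +0; root [X./../O./X./XO] d5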